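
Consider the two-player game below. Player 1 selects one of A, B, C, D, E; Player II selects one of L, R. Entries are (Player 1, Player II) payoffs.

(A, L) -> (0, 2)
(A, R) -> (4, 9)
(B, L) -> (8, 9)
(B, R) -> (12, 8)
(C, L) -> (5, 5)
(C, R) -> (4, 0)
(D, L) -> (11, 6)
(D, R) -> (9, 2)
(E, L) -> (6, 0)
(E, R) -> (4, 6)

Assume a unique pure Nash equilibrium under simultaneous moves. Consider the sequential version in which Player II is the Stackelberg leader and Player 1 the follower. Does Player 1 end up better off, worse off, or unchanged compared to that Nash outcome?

better off

Work backward from Player 1's decision.
- L → Player 1 plays D (best of 0, 8, 5, 11, 6); Player II gets 6.
- R → Player 1 plays B (best of 4, 12, 4, 9, 4); Player II gets 8.
Player II's induced payoffs are 6, 8, so Player II commits to R. Subgame-perfect outcome: (B, R) with payoffs (12, 8).
Under simultaneous play:
Player 1's best replies: L→D; R→B.
Player II's best replies: A→R; B→L; C→L; D→L; E→R.
The unique mutual best reply is (D, L), giving (11, 6).
Player 1 earns 12 sequentially versus 11 at the Nash outcome: better off.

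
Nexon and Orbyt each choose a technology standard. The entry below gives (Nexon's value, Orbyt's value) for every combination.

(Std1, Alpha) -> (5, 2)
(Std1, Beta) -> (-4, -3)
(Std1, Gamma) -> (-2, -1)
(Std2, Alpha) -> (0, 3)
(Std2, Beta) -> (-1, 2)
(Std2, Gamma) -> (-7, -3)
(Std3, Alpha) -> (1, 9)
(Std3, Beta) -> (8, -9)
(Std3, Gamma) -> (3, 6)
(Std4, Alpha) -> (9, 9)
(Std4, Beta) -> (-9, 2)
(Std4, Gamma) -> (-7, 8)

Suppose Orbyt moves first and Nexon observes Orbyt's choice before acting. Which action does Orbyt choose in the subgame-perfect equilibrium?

Alpha

Solve by backward induction (Orbyt leads).
- Alpha: Nexon compares 5, 0, 1, 9 and picks Std4; Orbyt would get 9.
- Beta: Nexon compares -4, -1, 8, -9 and picks Std3; Orbyt would get -9.
- Gamma: Nexon compares -2, -7, 3, -7 and picks Std3; Orbyt would get 6.
Maximizing over 9, -9, 6, Orbyt chooses Alpha. Subgame-perfect outcome: (Std4, Alpha) with payoffs (9, 9).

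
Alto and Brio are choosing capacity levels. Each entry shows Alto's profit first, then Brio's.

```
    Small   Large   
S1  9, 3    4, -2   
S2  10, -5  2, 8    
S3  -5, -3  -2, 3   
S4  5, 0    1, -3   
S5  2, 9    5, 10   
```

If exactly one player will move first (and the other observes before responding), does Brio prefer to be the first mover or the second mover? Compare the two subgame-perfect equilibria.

first

If Alto leads: Brio's best replies are S1→Small, S2→Large, S3→Large, S4→Small, S5→Large; Alto's induced payoffs 9, 2, -2, 5, 5; outcome (S1, Small), payoffs (9, 3).
If Brio leads: Alto's best replies are Small→S2, Large→S5; Brio's induced payoffs -5, 10; outcome (S5, Large), payoffs (5, 10).
Brio gets 10 moving first and 3 moving second, so Brio prefers to move first.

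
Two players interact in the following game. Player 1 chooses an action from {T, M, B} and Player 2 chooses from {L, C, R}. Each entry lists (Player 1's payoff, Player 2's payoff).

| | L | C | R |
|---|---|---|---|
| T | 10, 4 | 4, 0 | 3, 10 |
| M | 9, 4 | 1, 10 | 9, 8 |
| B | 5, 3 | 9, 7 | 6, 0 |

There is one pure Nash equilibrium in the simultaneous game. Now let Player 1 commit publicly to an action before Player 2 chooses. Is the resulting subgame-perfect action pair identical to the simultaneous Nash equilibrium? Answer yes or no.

yes

Work backward from Player 2's decision.
- T → Player 2 plays R (best of 4, 0, 10); Player 1 gets 3.
- M → Player 2 plays C (best of 4, 10, 8); Player 1 gets 1.
- B → Player 2 plays C (best of 3, 7, 0); Player 1 gets 9.
Player 1's induced payoffs are 3, 1, 9, so Player 1 commits to B. Subgame-perfect outcome: (B, C) with payoffs (9, 7).
Now find the simultaneous Nash equilibrium.
Player 1's best replies: L→T; C→B; R→M.
Player 2's best replies: T→R; M→C; B→C.
The unique mutual best reply is (B, C), giving (9, 7).
Sequential outcome (B, C) coincides with the Nash profile (B, C).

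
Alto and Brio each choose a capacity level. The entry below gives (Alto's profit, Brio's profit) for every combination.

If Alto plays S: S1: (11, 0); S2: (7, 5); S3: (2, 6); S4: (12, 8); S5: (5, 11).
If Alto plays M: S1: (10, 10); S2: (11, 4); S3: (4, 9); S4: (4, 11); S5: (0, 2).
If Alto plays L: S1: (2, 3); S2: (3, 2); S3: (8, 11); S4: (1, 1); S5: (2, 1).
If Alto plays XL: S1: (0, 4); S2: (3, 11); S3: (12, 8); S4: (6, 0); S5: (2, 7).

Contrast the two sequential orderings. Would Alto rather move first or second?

first

If Alto leads: Brio's best replies are S→S5, M→S4, L→S3, XL→S2; Alto's induced payoffs 5, 4, 8, 3; outcome (L, S3), payoffs (8, 11).
If Brio leads: Alto's best replies are S1→S, S2→M, S3→XL, S4→S, S5→S; Brio's induced payoffs 0, 4, 8, 8, 11; outcome (S, S5), payoffs (5, 11).
Alto gets 8 moving first and 5 moving second, so Alto prefers to move first.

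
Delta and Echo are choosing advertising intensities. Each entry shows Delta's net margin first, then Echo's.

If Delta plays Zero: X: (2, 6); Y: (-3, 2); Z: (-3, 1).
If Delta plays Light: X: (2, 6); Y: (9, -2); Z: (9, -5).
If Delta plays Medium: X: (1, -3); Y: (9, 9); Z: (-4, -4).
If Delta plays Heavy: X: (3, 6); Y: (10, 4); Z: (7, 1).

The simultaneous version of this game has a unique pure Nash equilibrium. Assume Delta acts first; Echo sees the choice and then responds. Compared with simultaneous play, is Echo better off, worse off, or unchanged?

Work backward from Echo's decision.
- Zero → Echo plays X (best of 6, 2, 1); Delta gets 2.
- Light → Echo plays X (best of 6, -2, -5); Delta gets 2.
- Medium → Echo plays Y (best of -3, 9, -4); Delta gets 9.
- Heavy → Echo plays X (best of 6, 4, 1); Delta gets 3.
Delta's induced payoffs are 2, 2, 9, 3, so Delta commits to Medium. Subgame-perfect outcome: (Medium, Y) with payoffs (9, 9).
Under simultaneous play:
Delta's best replies: X→Heavy; Y→Heavy; Z→Light.
Echo's best replies: Zero→X; Light→X; Medium→Y; Heavy→X.
Only (Heavy, X) has each player best-responding; Nash payoffs (3, 6).
Echo earns 9 sequentially versus 6 at the Nash outcome: better off.

better off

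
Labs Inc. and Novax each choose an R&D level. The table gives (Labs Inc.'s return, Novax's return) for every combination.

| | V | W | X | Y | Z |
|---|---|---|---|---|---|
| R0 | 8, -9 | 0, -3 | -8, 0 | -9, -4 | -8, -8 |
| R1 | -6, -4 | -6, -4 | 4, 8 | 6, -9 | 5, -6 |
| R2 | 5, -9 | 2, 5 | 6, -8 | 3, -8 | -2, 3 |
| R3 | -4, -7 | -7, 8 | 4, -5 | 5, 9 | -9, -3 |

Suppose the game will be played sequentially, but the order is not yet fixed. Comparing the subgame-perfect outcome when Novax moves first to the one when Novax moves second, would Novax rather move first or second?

If Labs Inc. leads: Novax's best replies are R0→X, R1→X, R2→W, R3→Y; Labs Inc.'s induced payoffs -8, 4, 2, 5; outcome (R3, Y), payoffs (5, 9).
If Novax leads: Labs Inc.'s best replies are V→R0, W→R2, X→R2, Y→R1, Z→R1; Novax's induced payoffs -9, 5, -8, -9, -6; outcome (R2, W), payoffs (2, 5).
Novax gets 5 moving first and 9 moving second, so Novax prefers to move second.

second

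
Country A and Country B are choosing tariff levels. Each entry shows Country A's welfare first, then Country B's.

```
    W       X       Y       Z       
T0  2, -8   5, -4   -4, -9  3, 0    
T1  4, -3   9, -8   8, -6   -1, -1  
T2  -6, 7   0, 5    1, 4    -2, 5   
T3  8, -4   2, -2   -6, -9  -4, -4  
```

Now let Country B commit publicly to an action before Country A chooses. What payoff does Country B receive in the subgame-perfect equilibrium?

0

Backward induction with Country B moving first.
- W: BR = T3, leader payoff -4.
- X: BR = T1, leader payoff -8.
- Y: BR = T1, leader payoff -6.
- Z: BR = T0, leader payoff 0.
Country B's induced payoffs are -4, -8, -6, 0, so Country B commits to Z. Subgame-perfect outcome: (T0, Z) with payoffs (3, 0).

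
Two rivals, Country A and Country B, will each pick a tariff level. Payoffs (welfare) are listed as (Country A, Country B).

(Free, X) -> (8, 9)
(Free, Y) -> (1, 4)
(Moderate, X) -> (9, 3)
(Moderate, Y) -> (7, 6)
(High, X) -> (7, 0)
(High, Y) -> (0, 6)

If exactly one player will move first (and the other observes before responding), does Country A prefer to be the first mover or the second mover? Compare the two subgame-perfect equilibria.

first

If Country A leads: Country B's best replies are Free→X, Moderate→Y, High→Y; Country A's induced payoffs 8, 7, 0; outcome (Free, X), payoffs (8, 9).
If Country B leads: Country A's best replies are X→Moderate, Y→Moderate; Country B's induced payoffs 3, 6; outcome (Moderate, Y), payoffs (7, 6).
Country A gets 8 moving first and 7 moving second, so Country A prefers to move first.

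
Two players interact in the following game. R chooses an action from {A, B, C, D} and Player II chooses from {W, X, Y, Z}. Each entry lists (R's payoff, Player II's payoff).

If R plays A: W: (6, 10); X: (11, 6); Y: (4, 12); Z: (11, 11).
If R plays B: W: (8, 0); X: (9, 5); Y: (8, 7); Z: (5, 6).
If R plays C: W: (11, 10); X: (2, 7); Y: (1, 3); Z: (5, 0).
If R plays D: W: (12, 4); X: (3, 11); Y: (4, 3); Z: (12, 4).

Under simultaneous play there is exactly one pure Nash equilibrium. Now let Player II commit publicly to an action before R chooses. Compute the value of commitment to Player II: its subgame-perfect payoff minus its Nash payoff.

R best-responds to each possible Player II move:
- W: R compares 6, 8, 11, 12 and picks D; Player II would get 4.
- X: R compares 11, 9, 2, 3 and picks A; Player II would get 6.
- Y: R compares 4, 8, 1, 4 and picks B; Player II would get 7.
- Z: R compares 11, 5, 5, 12 and picks D; Player II would get 4.
Among 4, 6, 7, 4, the best is 7 at Y. Subgame-perfect outcome: (B, Y) with payoffs (8, 7).
Now find the simultaneous Nash equilibrium.
R's best replies: W→D; X→A; Y→B; Z→D.
Player II's best replies: A→Y; B→Y; C→W; D→X.
The unique mutual best reply is (B, Y), giving (8, 7).
Player II's commitment gain: 7 − 7 = 0.

0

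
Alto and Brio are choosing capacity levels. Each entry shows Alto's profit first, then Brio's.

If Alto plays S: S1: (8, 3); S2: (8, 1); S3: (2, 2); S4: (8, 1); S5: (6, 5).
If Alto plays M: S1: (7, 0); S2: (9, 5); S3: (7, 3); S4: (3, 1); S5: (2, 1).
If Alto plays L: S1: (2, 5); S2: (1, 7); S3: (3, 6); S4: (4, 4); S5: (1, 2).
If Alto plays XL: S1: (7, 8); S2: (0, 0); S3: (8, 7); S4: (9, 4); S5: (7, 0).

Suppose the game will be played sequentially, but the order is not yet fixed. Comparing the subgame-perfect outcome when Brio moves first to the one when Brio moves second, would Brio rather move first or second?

first

If Alto leads: Brio's best replies are S→S5, M→S2, L→S2, XL→S1; Alto's induced payoffs 6, 9, 1, 7; outcome (M, S2), payoffs (9, 5).
If Brio leads: Alto's best replies are S1→S, S2→M, S3→XL, S4→XL, S5→XL; Brio's induced payoffs 3, 5, 7, 4, 0; outcome (XL, S3), payoffs (8, 7).
Brio gets 7 moving first and 5 moving second, so Brio prefers to move first.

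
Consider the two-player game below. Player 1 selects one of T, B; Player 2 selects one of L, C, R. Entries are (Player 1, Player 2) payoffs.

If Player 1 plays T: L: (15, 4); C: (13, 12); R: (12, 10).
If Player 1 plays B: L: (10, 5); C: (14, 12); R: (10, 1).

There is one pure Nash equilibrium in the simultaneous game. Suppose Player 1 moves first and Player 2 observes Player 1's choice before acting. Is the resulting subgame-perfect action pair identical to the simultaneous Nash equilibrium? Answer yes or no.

yes

Solve by backward induction (Player 1 leads).
- T: Player 2 compares 4, 12, 10 and picks C; Player 1 would get 13.
- B: Player 2 compares 5, 12, 1 and picks C; Player 1 would get 14.
Player 1's induced payoffs are 13, 14, so Player 1 commits to B. Subgame-perfect outcome: (B, C) with payoffs (14, 12).
For the simultaneous game, intersect best replies.
Player 1's best replies: L→T; C→B; R→T.
Player 2's best replies: T→C; B→C.
The unique mutual best reply is (B, C), giving (14, 12).
Sequential outcome (B, C) coincides with the Nash profile (B, C).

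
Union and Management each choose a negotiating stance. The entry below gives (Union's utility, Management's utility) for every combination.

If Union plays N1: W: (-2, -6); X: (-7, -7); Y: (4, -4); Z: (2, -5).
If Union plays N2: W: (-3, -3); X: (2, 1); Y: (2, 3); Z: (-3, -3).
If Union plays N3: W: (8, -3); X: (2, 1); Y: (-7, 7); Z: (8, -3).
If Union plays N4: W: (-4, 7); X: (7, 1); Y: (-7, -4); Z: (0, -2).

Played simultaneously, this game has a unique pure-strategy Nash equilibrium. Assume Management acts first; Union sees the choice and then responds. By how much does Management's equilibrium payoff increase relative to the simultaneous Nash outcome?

5

Union best-responds to each possible Management move:
- W: BR = N3, leader payoff -3.
- X: BR = N4, leader payoff 1.
- Y: BR = N1, leader payoff -4.
- Z: BR = N3, leader payoff -3.
Maximizing over -3, 1, -4, -3, Management chooses X. Subgame-perfect outcome: (N4, X) with payoffs (7, 1).
Now find the simultaneous Nash equilibrium.
Union's best replies: W→N3; X→N4; Y→N1; Z→N3.
Management's best replies: N1→Y; N2→Y; N3→Y; N4→W.
The unique mutual best reply is (N1, Y), giving (4, -4).
Management's commitment gain: 1 − -4 = 5.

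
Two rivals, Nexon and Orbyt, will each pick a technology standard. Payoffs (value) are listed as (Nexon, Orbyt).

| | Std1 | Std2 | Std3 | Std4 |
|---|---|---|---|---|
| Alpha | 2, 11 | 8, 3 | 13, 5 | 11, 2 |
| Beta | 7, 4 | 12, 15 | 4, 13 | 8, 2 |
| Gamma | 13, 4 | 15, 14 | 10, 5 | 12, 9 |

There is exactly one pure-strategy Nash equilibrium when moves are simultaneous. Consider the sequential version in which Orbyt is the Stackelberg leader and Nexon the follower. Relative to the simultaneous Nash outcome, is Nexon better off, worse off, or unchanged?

unchanged

Work backward from Nexon's decision.
- Std1 → Nexon plays Gamma (best of 2, 7, 13); Orbyt gets 4.
- Std2 → Nexon plays Gamma (best of 8, 12, 15); Orbyt gets 14.
- Std3 → Nexon plays Alpha (best of 13, 4, 10); Orbyt gets 5.
- Std4 → Nexon plays Gamma (best of 11, 8, 12); Orbyt gets 9.
Maximizing over 4, 14, 5, 9, Orbyt chooses Std2. Subgame-perfect outcome: (Gamma, Std2) with payoffs (15, 14).
For the simultaneous game, intersect best replies.
Nexon's best replies: Std1→Gamma; Std2→Gamma; Std3→Alpha; Std4→Gamma.
Orbyt's best replies: Alpha→Std1; Beta→Std2; Gamma→Std2.
Only (Gamma, Std2) has each player best-responding; Nash payoffs (15, 14).
Nexon earns 15 sequentially versus 15 at the Nash outcome: unchanged.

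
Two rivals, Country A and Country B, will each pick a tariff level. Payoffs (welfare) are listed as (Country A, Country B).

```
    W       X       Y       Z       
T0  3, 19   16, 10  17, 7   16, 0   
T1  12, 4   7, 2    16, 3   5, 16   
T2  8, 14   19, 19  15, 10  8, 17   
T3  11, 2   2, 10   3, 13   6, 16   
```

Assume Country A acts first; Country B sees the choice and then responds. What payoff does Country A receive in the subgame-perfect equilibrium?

Backward induction with Country A moving first.
- T0: BR = W, leader payoff 3.
- T1: BR = Z, leader payoff 5.
- T2: BR = X, leader payoff 19.
- T3: BR = Z, leader payoff 6.
Maximizing over 3, 5, 19, 6, Country A chooses T2. Subgame-perfect outcome: (T2, X) with payoffs (19, 19).

19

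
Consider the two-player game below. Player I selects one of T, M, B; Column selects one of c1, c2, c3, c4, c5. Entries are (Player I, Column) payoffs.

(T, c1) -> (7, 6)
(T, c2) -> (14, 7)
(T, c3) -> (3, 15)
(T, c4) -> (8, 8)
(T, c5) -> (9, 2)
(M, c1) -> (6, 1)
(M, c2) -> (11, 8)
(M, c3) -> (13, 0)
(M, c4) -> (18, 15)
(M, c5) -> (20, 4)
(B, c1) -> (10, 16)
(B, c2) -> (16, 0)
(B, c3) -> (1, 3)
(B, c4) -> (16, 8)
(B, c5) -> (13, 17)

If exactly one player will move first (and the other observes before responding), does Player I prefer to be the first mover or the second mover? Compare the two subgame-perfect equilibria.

first

If Player I leads: Column's best replies are T→c3, M→c4, B→c5; Player I's induced payoffs 3, 18, 13; outcome (M, c4), payoffs (18, 15).
If Column leads: Player I's best replies are c1→B, c2→B, c3→M, c4→M, c5→M; Column's induced payoffs 16, 0, 0, 15, 4; outcome (B, c1), payoffs (10, 16).
Player I gets 18 moving first and 10 moving second, so Player I prefers to move first.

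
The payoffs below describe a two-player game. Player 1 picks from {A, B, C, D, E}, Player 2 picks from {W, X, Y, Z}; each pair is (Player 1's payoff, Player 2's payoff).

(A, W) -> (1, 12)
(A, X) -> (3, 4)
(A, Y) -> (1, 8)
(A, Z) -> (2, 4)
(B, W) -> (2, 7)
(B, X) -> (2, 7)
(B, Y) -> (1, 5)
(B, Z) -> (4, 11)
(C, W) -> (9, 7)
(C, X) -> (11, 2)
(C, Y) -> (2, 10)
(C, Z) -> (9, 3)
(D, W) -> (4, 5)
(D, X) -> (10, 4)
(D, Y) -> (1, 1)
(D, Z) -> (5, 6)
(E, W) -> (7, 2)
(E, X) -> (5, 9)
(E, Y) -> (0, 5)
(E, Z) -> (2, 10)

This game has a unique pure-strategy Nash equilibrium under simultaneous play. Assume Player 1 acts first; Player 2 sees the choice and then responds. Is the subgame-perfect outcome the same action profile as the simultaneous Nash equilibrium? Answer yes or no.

no

Backward induction with Player 1 moving first.
- A: Player 2 compares 12, 4, 8, 4 and picks W; Player 1 would get 1.
- B: Player 2 compares 7, 7, 5, 11 and picks Z; Player 1 would get 4.
- C: Player 2 compares 7, 2, 10, 3 and picks Y; Player 1 would get 2.
- D: Player 2 compares 5, 4, 1, 6 and picks Z; Player 1 would get 5.
- E: Player 2 compares 2, 9, 5, 10 and picks Z; Player 1 would get 2.
Player 1's induced payoffs are 1, 4, 2, 5, 2, so Player 1 commits to D. Subgame-perfect outcome: (D, Z) with payoffs (5, 6).
For the simultaneous game, intersect best replies.
Player 1's best replies: W→C; X→C; Y→C; Z→C.
Player 2's best replies: A→W; B→Z; C→Y; D→Z; E→Z.
The unique mutual best reply is (C, Y), giving (2, 10).
Sequential outcome (D, Z) differs from the Nash profile (C, Y).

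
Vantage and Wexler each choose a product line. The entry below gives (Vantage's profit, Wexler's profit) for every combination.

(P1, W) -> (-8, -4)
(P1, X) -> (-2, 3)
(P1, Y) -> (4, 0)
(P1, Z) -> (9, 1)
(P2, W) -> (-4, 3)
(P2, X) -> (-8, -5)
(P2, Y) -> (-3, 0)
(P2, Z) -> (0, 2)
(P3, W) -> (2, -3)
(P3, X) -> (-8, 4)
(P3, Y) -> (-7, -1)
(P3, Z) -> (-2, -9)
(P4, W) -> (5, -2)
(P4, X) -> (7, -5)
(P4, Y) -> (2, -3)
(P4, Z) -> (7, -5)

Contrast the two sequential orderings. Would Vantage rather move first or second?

second

If Vantage leads: Wexler's best replies are P1→X, P2→W, P3→X, P4→W; Vantage's induced payoffs -2, -4, -8, 5; outcome (P4, W), payoffs (5, -2).
If Wexler leads: Vantage's best replies are W→P4, X→P4, Y→P1, Z→P1; Wexler's induced payoffs -2, -5, 0, 1; outcome (P1, Z), payoffs (9, 1).
Vantage gets 5 moving first and 9 moving second, so Vantage prefers to move second.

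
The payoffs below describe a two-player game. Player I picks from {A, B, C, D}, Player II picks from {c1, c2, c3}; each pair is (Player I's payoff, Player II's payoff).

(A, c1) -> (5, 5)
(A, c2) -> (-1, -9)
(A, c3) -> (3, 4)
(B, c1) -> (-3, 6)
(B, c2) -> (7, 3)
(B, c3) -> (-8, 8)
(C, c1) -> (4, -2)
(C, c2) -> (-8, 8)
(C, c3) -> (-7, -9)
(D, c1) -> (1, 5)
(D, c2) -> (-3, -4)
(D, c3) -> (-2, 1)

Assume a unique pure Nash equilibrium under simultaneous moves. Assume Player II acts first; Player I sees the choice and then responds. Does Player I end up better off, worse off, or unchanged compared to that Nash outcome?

Player I best-responds to each possible Player II move:
- c1 → Player I plays A (best of 5, -3, 4, 1); Player II gets 5.
- c2 → Player I plays B (best of -1, 7, -8, -3); Player II gets 3.
- c3 → Player I plays A (best of 3, -8, -7, -2); Player II gets 4.
Maximizing over 5, 3, 4, Player II chooses c1. Subgame-perfect outcome: (A, c1) with payoffs (5, 5).
For the simultaneous game, intersect best replies.
Player I's best replies: c1→A; c2→B; c3→A.
Player II's best replies: A→c1; B→c3; C→c2; D→c1.
The unique mutual best reply is (A, c1), giving (5, 5).
Player I earns 5 sequentially versus 5 at the Nash outcome: unchanged.

unchanged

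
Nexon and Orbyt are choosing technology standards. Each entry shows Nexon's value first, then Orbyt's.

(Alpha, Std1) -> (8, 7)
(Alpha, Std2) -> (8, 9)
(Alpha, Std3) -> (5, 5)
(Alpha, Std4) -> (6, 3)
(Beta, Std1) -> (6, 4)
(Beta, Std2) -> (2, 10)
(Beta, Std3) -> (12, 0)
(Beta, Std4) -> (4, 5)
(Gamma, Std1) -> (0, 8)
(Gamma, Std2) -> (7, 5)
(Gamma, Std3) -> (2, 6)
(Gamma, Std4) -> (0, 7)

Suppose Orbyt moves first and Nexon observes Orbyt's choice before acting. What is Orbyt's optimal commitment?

Std2

Solve by backward induction (Orbyt leads).
- Std1: BR = Alpha, leader payoff 7.
- Std2: BR = Alpha, leader payoff 9.
- Std3: BR = Beta, leader payoff 0.
- Std4: BR = Alpha, leader payoff 3.
Maximizing over 7, 9, 0, 3, Orbyt chooses Std2. Subgame-perfect outcome: (Alpha, Std2) with payoffs (8, 9).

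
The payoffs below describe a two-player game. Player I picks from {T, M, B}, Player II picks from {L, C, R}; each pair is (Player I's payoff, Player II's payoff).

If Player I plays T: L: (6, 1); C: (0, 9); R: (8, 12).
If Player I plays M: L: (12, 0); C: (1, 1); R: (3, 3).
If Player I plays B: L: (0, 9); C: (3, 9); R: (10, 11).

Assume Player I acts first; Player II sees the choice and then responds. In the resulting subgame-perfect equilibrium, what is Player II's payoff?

11

Backward induction with Player I moving first.
- T: Player II compares 1, 9, 12 and picks R; Player I would get 8.
- M: Player II compares 0, 1, 3 and picks R; Player I would get 3.
- B: Player II compares 9, 9, 11 and picks R; Player I would get 10.
Maximizing over 8, 3, 10, Player I chooses B. Subgame-perfect outcome: (B, R) with payoffs (10, 11).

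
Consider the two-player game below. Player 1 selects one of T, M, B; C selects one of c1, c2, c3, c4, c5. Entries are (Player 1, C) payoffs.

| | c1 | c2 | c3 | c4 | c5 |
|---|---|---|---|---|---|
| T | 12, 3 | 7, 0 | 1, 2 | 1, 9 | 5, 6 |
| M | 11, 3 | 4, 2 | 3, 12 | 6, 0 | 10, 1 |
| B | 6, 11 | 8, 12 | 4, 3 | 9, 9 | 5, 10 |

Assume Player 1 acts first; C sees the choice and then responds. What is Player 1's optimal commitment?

B

Backward induction with Player 1 moving first.
- T: BR = c4, leader payoff 1.
- M: BR = c3, leader payoff 3.
- B: BR = c2, leader payoff 8.
Player 1's induced payoffs are 1, 3, 8, so Player 1 commits to B. Subgame-perfect outcome: (B, c2) with payoffs (8, 12).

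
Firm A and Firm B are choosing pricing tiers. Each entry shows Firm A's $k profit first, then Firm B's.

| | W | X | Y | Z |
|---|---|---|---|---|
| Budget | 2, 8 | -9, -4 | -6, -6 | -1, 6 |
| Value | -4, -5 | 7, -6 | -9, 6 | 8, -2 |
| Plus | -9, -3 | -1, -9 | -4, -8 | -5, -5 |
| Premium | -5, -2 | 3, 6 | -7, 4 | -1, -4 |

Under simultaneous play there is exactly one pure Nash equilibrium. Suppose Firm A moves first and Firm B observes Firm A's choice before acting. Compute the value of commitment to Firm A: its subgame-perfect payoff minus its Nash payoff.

1

Solve by backward induction (Firm A leads).
- Budget: BR = W, leader payoff 2.
- Value: BR = Y, leader payoff -9.
- Plus: BR = W, leader payoff -9.
- Premium: BR = X, leader payoff 3.
Firm A's induced payoffs are 2, -9, -9, 3, so Firm A commits to Premium. Subgame-perfect outcome: (Premium, X) with payoffs (3, 6).
For the simultaneous game, intersect best replies.
Firm A's best replies: W→Budget; X→Value; Y→Plus; Z→Value.
Firm B's best replies: Budget→W; Value→Y; Plus→W; Premium→X.
The unique mutual best reply is (Budget, W), giving (2, 8).
Firm A's commitment gain: 3 − 2 = 1.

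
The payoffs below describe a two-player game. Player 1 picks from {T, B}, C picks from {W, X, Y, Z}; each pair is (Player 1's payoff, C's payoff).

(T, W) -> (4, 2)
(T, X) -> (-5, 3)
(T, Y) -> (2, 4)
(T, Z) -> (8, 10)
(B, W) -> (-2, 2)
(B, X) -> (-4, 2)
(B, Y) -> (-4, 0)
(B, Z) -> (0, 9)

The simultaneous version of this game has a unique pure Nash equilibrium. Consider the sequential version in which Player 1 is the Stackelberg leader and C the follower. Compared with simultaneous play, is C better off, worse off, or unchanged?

Backward induction with Player 1 moving first.
- T: BR = Z, leader payoff 8.
- B: BR = Z, leader payoff 0.
Among 8, 0, the best is 8 at T. Subgame-perfect outcome: (T, Z) with payoffs (8, 10).
Under simultaneous play:
Player 1's best replies: W→T; X→B; Y→T; Z→T.
C's best replies: T→Z; B→Z.
The unique mutual best reply is (T, Z), giving (8, 10).
C earns 10 sequentially versus 10 at the Nash outcome: unchanged.

unchanged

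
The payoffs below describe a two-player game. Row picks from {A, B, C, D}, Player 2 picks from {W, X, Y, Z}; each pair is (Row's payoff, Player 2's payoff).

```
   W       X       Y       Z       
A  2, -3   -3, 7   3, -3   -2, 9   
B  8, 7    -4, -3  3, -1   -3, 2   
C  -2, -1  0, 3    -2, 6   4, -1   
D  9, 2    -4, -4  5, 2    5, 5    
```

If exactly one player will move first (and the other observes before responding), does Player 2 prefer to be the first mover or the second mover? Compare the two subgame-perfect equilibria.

If Row leads: Player 2's best replies are A→Z, B→W, C→Y, D→Z; Row's induced payoffs -2, 8, -2, 5; outcome (B, W), payoffs (8, 7).
If Player 2 leads: Row's best replies are W→D, X→C, Y→D, Z→D; Player 2's induced payoffs 2, 3, 2, 5; outcome (D, Z), payoffs (5, 5).
Player 2 gets 5 moving first and 7 moving second, so Player 2 prefers to move second.

second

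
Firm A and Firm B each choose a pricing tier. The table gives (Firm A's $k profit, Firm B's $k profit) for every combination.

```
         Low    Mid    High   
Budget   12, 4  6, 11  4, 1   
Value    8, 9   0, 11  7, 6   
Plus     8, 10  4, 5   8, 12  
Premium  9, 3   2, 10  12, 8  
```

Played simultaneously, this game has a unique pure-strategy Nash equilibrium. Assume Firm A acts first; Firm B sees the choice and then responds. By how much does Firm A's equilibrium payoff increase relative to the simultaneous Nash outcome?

Firm B best-responds to each possible Firm A move:
- Budget → Firm B plays Mid (best of 4, 11, 1); Firm A gets 6.
- Value → Firm B plays Mid (best of 9, 11, 6); Firm A gets 0.
- Plus → Firm B plays High (best of 10, 5, 12); Firm A gets 8.
- Premium → Firm B plays Mid (best of 3, 10, 8); Firm A gets 2.
Among 6, 0, 8, 2, the best is 8 at Plus. Subgame-perfect outcome: (Plus, High) with payoffs (8, 12).
For the simultaneous game, intersect best replies.
Firm A's best replies: Low→Budget; Mid→Budget; High→Premium.
Firm B's best replies: Budget→Mid; Value→Mid; Plus→High; Premium→Mid.
The unique mutual best reply is (Budget, Mid), giving (6, 11).
Firm A's commitment gain: 8 − 6 = 2.

2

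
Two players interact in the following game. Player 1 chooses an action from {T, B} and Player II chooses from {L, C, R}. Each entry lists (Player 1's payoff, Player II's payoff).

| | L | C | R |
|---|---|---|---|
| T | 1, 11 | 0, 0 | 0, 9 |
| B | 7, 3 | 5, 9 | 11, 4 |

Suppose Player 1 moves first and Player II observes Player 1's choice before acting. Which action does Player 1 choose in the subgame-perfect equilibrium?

Player II best-responds to each possible Player 1 move:
- T → Player II plays L (best of 11, 0, 9); Player 1 gets 1.
- B → Player II plays C (best of 3, 9, 4); Player 1 gets 5.
Among 1, 5, the best is 5 at B. Subgame-perfect outcome: (B, C) with payoffs (5, 9).

B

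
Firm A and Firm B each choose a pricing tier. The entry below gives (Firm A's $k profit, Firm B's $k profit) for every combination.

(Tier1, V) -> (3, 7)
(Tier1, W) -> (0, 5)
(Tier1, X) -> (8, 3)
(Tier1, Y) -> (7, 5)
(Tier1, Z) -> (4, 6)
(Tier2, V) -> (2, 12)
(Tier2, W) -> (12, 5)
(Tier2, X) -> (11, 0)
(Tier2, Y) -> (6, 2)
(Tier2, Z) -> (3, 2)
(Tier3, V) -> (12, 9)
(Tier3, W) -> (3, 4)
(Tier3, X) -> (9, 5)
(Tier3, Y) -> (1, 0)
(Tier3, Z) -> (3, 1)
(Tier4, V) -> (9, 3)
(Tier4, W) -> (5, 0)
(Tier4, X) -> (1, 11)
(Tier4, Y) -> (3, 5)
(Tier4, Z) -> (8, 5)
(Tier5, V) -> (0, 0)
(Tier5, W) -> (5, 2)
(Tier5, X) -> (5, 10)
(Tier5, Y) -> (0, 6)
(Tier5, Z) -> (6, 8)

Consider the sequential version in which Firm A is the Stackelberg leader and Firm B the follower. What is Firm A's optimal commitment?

Firm B best-responds to each possible Firm A move:
- Tier1: Firm B compares 7, 5, 3, 5, 6 and picks V; Firm A would get 3.
- Tier2: Firm B compares 12, 5, 0, 2, 2 and picks V; Firm A would get 2.
- Tier3: Firm B compares 9, 4, 5, 0, 1 and picks V; Firm A would get 12.
- Tier4: Firm B compares 3, 0, 11, 5, 5 and picks X; Firm A would get 1.
- Tier5: Firm B compares 0, 2, 10, 6, 8 and picks X; Firm A would get 5.
Firm A's induced payoffs are 3, 2, 12, 1, 5, so Firm A commits to Tier3. Subgame-perfect outcome: (Tier3, V) with payoffs (12, 9).

Tier3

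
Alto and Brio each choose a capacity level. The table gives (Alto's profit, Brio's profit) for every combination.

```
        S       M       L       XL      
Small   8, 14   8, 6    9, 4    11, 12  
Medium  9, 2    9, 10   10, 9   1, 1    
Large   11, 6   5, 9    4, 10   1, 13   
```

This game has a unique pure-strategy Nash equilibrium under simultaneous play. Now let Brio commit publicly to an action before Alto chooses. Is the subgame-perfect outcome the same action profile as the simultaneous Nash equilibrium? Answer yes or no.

no

Work backward from Alto's decision.
- S → Alto plays Large (best of 8, 9, 11); Brio gets 6.
- M → Alto plays Medium (best of 8, 9, 5); Brio gets 10.
- L → Alto plays Medium (best of 9, 10, 4); Brio gets 9.
- XL → Alto plays Small (best of 11, 1, 1); Brio gets 12.
Among 6, 10, 9, 12, the best is 12 at XL. Subgame-perfect outcome: (Small, XL) with payoffs (11, 12).
For the simultaneous game, intersect best replies.
Alto's best replies: S→Large; M→Medium; L→Medium; XL→Small.
Brio's best replies: Small→S; Medium→M; Large→XL.
The unique mutual best reply is (Medium, M), giving (9, 10).
Sequential outcome (Small, XL) differs from the Nash profile (Medium, M).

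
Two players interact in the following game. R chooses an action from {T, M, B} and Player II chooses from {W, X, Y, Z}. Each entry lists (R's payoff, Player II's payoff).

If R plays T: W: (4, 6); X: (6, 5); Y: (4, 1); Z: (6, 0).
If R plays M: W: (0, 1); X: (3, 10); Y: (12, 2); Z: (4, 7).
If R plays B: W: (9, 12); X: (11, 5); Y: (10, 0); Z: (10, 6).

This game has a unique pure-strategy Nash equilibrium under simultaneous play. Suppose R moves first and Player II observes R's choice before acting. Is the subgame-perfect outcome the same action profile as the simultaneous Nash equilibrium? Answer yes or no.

Backward induction with R moving first.
- T → Player II plays W (best of 6, 5, 1, 0); R gets 4.
- M → Player II plays X (best of 1, 10, 2, 7); R gets 3.
- B → Player II plays W (best of 12, 5, 0, 6); R gets 9.
R's induced payoffs are 4, 3, 9, so R commits to B. Subgame-perfect outcome: (B, W) with payoffs (9, 12).
Now find the simultaneous Nash equilibrium.
R's best replies: W→B; X→B; Y→M; Z→B.
Player II's best replies: T→W; M→X; B→W.
The unique mutual best reply is (B, W), giving (9, 12).
Sequential outcome (B, W) coincides with the Nash profile (B, W).

yes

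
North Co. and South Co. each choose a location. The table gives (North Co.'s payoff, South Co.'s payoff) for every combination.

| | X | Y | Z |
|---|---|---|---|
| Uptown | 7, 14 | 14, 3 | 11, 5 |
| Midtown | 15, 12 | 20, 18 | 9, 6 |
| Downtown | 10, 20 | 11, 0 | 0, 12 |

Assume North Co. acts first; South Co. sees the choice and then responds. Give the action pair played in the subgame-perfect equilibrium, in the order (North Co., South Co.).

(Midtown, Y)

Work backward from South Co.'s decision.
- Uptown → South Co. plays X (best of 14, 3, 5); North Co. gets 7.
- Midtown → South Co. plays Y (best of 12, 18, 6); North Co. gets 20.
- Downtown → South Co. plays X (best of 20, 0, 12); North Co. gets 10.
Among 7, 20, 10, the best is 20 at Midtown. Subgame-perfect outcome: (Midtown, Y) with payoffs (20, 18).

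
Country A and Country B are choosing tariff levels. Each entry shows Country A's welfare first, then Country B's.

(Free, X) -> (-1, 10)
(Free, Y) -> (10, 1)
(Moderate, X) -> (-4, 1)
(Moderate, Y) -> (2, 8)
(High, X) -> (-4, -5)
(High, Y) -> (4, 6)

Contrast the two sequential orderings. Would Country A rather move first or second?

If Country A leads: Country B's best replies are Free→X, Moderate→Y, High→Y; Country A's induced payoffs -1, 2, 4; outcome (High, Y), payoffs (4, 6).
If Country B leads: Country A's best replies are X→Free, Y→Free; Country B's induced payoffs 10, 1; outcome (Free, X), payoffs (-1, 10).
Country A gets 4 moving first and -1 moving second, so Country A prefers to move first.

first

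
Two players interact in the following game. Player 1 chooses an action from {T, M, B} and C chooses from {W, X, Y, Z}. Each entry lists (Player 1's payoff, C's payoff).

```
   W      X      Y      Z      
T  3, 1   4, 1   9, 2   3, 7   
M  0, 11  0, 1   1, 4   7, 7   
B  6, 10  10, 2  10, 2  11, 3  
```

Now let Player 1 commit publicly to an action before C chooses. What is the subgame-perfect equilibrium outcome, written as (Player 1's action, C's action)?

C best-responds to each possible Player 1 move:
- T: BR = Z, leader payoff 3.
- M: BR = W, leader payoff 0.
- B: BR = W, leader payoff 6.
Player 1's induced payoffs are 3, 0, 6, so Player 1 commits to B. Subgame-perfect outcome: (B, W) with payoffs (6, 10).

(B, W)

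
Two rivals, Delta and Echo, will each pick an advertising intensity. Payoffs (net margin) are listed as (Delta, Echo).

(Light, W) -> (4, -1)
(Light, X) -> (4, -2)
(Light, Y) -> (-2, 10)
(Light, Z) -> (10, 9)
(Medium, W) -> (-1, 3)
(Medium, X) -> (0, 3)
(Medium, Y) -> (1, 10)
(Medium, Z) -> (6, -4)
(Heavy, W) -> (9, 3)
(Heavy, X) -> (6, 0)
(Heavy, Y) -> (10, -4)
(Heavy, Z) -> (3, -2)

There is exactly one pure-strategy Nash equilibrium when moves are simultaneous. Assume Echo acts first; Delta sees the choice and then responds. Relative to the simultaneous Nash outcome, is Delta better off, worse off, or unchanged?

Delta best-responds to each possible Echo move:
- W: Delta compares 4, -1, 9 and picks Heavy; Echo would get 3.
- X: Delta compares 4, 0, 6 and picks Heavy; Echo would get 0.
- Y: Delta compares -2, 1, 10 and picks Heavy; Echo would get -4.
- Z: Delta compares 10, 6, 3 and picks Light; Echo would get 9.
Echo's induced payoffs are 3, 0, -4, 9, so Echo commits to Z. Subgame-perfect outcome: (Light, Z) with payoffs (10, 9).
For the simultaneous game, intersect best replies.
Delta's best replies: W→Heavy; X→Heavy; Y→Heavy; Z→Light.
Echo's best replies: Light→Y; Medium→Y; Heavy→W.
Only (Heavy, W) has each player best-responding; Nash payoffs (9, 3).
Delta earns 10 sequentially versus 9 at the Nash outcome: better off.

better off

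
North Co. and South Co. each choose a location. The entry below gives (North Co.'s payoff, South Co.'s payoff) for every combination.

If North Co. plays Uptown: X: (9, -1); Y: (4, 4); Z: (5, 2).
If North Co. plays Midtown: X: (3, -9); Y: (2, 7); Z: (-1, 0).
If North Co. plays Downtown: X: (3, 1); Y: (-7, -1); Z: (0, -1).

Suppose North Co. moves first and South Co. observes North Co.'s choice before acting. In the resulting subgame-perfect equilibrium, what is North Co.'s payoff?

Solve by backward induction (North Co. leads).
- Uptown: South Co. compares -1, 4, 2 and picks Y; North Co. would get 4.
- Midtown: South Co. compares -9, 7, 0 and picks Y; North Co. would get 2.
- Downtown: South Co. compares 1, -1, -1 and picks X; North Co. would get 3.
Among 4, 2, 3, the best is 4 at Uptown. Subgame-perfect outcome: (Uptown, Y) with payoffs (4, 4).

4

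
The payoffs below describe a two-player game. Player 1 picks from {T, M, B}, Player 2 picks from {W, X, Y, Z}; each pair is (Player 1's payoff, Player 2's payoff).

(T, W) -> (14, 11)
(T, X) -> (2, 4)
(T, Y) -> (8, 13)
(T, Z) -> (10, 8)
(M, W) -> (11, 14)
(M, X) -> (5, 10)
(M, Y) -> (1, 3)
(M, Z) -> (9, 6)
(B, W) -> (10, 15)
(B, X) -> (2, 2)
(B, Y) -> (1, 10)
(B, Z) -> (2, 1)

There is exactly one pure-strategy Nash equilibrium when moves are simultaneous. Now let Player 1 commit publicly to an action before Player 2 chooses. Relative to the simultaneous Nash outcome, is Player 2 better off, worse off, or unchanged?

better off

Work backward from Player 2's decision.
- T: Player 2 compares 11, 4, 13, 8 and picks Y; Player 1 would get 8.
- M: Player 2 compares 14, 10, 3, 6 and picks W; Player 1 would get 11.
- B: Player 2 compares 15, 2, 10, 1 and picks W; Player 1 would get 10.
Among 8, 11, 10, the best is 11 at M. Subgame-perfect outcome: (M, W) with payoffs (11, 14).
Under simultaneous play:
Player 1's best replies: W→T; X→M; Y→T; Z→T.
Player 2's best replies: T→Y; M→W; B→W.
Only (T, Y) has each player best-responding; Nash payoffs (8, 13).
Player 2 earns 14 sequentially versus 13 at the Nash outcome: better off.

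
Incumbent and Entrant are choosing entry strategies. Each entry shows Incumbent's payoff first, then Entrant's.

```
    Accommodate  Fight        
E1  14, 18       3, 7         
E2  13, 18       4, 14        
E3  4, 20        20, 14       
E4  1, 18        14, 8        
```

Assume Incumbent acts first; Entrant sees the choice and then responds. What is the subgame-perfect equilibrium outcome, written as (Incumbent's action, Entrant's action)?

(E1, Accommodate)

Backward induction with Incumbent moving first.
- E1: Entrant compares 18, 7 and picks Accommodate; Incumbent would get 14.
- E2: Entrant compares 18, 14 and picks Accommodate; Incumbent would get 13.
- E3: Entrant compares 20, 14 and picks Accommodate; Incumbent would get 4.
- E4: Entrant compares 18, 8 and picks Accommodate; Incumbent would get 1.
Incumbent's induced payoffs are 14, 13, 4, 1, so Incumbent commits to E1. Subgame-perfect outcome: (E1, Accommodate) with payoffs (14, 18).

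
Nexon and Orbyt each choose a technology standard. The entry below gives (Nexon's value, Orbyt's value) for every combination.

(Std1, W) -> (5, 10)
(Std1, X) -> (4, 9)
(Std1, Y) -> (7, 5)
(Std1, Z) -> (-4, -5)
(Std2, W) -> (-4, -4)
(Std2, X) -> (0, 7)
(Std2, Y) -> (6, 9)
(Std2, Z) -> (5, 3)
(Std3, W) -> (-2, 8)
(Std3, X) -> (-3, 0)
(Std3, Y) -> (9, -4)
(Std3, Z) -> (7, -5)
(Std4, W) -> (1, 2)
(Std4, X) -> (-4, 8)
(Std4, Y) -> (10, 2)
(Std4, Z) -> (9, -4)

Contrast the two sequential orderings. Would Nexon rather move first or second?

If Nexon leads: Orbyt's best replies are Std1→W, Std2→Y, Std3→W, Std4→X; Nexon's induced payoffs 5, 6, -2, -4; outcome (Std2, Y), payoffs (6, 9).
If Orbyt leads: Nexon's best replies are W→Std1, X→Std1, Y→Std4, Z→Std4; Orbyt's induced payoffs 10, 9, 2, -4; outcome (Std1, W), payoffs (5, 10).
Nexon gets 6 moving first and 5 moving second, so Nexon prefers to move first.

first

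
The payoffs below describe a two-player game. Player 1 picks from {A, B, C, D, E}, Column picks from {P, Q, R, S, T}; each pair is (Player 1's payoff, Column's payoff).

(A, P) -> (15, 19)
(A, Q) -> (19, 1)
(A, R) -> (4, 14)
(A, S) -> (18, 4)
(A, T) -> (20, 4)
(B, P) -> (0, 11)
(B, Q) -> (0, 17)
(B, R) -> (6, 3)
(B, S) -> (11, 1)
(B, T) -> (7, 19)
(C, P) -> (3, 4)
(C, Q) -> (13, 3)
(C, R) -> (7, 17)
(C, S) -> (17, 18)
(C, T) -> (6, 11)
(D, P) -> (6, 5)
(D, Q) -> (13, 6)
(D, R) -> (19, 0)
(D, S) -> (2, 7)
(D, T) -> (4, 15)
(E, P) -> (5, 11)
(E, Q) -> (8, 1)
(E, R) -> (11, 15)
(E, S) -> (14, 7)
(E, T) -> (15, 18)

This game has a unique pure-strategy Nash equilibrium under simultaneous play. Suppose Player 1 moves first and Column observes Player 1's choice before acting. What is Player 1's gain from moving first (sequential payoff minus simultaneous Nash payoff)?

Work backward from Column's decision.
- A: BR = P, leader payoff 15.
- B: BR = T, leader payoff 7.
- C: BR = S, leader payoff 17.
- D: BR = T, leader payoff 4.
- E: BR = T, leader payoff 15.
Player 1's induced payoffs are 15, 7, 17, 4, 15, so Player 1 commits to C. Subgame-perfect outcome: (C, S) with payoffs (17, 18).
For the simultaneous game, intersect best replies.
Player 1's best replies: P→A; Q→A; R→D; S→A; T→A.
Column's best replies: A→P; B→T; C→S; D→T; E→T.
The unique mutual best reply is (A, P), giving (15, 19).
Player 1's commitment gain: 17 − 15 = 2.

2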